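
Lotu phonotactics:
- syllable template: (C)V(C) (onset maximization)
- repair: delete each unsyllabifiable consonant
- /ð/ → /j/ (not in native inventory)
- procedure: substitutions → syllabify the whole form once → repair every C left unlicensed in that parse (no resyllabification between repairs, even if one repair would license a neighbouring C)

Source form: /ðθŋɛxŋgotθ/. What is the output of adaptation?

ŋɛxgot

Substitution: /ð/ → /j/, giving /jθŋɛxŋgotθ/.
Under (C)V(C), the unsyllabifiable consonants are /j/, /θ/, /ŋ/, /θ/ (at most one coda consonant is licensed; onsets are limited to one consonant).
Deleting the stranded consonants removes /j/, /θ/, /ŋ/, /θ/.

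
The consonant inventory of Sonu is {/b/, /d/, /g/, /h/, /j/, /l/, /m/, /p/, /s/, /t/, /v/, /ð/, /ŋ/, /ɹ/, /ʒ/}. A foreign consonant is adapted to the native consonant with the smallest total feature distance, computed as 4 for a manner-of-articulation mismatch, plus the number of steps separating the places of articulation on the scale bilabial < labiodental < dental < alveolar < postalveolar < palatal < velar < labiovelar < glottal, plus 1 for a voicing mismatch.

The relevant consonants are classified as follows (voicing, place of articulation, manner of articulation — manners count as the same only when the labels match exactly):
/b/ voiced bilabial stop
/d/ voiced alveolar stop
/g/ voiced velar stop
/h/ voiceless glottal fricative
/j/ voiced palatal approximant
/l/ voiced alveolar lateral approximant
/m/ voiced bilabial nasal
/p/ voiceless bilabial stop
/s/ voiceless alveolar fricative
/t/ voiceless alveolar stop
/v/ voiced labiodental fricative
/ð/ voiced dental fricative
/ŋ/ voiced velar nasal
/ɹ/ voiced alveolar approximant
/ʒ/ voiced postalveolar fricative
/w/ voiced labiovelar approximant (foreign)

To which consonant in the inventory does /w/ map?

j

/j/ is closest: same manner (approximant), place distance 2 (labiovelar→palatal), same voicing; total 2. Next closest is /ɹ/ at distance 4.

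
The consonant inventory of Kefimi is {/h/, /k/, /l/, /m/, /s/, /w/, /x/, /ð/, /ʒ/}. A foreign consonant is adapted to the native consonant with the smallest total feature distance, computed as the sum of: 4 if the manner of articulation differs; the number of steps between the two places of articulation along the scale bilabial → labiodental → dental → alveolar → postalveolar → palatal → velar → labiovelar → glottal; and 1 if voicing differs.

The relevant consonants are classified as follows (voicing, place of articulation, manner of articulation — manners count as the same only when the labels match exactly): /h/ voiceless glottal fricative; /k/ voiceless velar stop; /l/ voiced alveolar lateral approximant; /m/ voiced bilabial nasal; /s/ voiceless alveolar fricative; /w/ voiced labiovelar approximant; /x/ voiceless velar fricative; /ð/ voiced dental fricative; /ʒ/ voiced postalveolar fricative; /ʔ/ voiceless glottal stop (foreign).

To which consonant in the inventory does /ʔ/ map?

k

/k/ is closest: same manner (stop), place distance 2 (glottal→velar), same voicing; total 2. Next closest is /h/ at distance 4.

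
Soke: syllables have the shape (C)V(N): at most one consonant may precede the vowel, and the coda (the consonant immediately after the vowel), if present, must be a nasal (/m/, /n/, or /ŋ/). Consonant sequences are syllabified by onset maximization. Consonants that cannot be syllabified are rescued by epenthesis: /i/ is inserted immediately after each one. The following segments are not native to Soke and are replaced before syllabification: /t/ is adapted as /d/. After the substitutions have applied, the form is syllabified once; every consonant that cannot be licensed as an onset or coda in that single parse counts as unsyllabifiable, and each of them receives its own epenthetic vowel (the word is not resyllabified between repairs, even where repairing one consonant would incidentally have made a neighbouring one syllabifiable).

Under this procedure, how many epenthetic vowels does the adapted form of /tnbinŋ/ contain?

3

After substitution the input is /dnbinŋ/.
The unsyllabifiable consonants are /d/, /n/, /ŋ/; each receives one epenthetic vowel.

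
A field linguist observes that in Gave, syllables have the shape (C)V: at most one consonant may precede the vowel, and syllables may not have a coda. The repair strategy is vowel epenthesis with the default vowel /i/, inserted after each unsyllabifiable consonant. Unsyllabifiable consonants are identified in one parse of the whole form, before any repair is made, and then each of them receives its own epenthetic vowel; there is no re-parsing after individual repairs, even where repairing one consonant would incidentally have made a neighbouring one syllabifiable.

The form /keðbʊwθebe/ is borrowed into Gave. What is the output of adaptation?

keðibʊwiθebe

Under (C)V, the unsyllabifiable consonants are /ð/, /w/ (no codas are permitted; onsets are limited to one consonant).
Epenthesis after each stranded consonant: /ð/ → /ði/, /w/ → /wi/.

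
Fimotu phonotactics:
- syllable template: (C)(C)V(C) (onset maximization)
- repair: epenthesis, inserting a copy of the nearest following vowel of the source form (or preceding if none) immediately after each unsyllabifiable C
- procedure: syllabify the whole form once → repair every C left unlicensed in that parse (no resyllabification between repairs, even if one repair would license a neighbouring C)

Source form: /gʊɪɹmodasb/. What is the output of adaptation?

The consonants /b/ cannot be parsed into a legal (C)(C)V(C) syllable (at most one coda consonant is licensed; onsets may contain at most 2 consonants).
Each unlicensed consonant becomes the onset of a new syllable: /b/ → /ba/.

gʊɪɹmodasba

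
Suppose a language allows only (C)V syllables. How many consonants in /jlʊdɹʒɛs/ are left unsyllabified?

The consonants /j/, /d/, /ɹ/, /s/ cannot be parsed into a legal (C)V syllable (no codas are permitted; onsets are limited to one consonant).

4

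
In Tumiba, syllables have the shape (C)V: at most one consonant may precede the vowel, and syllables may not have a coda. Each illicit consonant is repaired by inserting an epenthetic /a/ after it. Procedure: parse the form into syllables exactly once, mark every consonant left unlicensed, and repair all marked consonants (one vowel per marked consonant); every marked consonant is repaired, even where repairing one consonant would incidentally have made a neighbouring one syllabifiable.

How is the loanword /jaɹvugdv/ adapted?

jaɹavugadava

Syllabifying with onset maximization leaves /ɹ/, /g/, /d/, /v/ stranded (no codas are permitted; onsets are limited to one consonant).
Each unlicensed consonant becomes the onset of a new syllable: /ɹ/ → /ɹa/, /g/ → /ga/, /d/ → /da/, /v/ → /va/.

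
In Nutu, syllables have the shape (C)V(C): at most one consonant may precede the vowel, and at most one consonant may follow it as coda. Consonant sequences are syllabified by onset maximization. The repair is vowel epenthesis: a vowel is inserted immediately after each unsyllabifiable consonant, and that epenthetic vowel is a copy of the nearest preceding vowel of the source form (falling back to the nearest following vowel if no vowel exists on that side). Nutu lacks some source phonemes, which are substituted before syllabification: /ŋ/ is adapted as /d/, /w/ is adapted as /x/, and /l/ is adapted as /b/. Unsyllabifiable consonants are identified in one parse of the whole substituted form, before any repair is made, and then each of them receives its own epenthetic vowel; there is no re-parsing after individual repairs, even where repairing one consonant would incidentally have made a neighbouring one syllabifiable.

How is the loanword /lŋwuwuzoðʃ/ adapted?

Substitution: /l/ → /b/, /ŋ/ → /d/, /w/ → /x/, giving /bdxuxuzoðʃ/.
Syllabifying with onset maximization leaves /b/, /d/, /ʃ/ stranded (at most one coda consonant is licensed; onsets are limited to one consonant).
Epenthesis after each stranded consonant: /b/ → /bu/, /d/ → /du/, /ʃ/ → /ʃo/.

buduxuxuzoðʃo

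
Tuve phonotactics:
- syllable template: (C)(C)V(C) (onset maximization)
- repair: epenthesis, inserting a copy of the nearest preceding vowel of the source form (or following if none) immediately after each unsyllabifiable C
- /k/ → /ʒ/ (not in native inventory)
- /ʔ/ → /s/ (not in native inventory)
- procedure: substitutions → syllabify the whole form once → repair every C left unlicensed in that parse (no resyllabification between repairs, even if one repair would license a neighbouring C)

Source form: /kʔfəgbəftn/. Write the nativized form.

Substitution: /k/ → /ʒ/, /ʔ/ → /s/, giving /ʒsfəgbəftn/.
Under (C)(C)V(C), the unsyllabifiable consonants are /ʒ/, /t/, /n/ (at most one coda consonant is licensed; onsets may contain at most 2 consonants).
Each unlicensed consonant becomes the onset of a new syllable: /ʒ/ → /ʒə/, /t/ → /tə/, /n/ → /nə/.

ʒəsfəgbəftənə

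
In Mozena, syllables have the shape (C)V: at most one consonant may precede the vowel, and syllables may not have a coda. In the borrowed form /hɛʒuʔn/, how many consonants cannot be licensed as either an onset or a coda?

Under (C)V, the unsyllabifiable consonants are /ʔ/, /n/ (no codas are permitted; onsets are limited to one consonant).

2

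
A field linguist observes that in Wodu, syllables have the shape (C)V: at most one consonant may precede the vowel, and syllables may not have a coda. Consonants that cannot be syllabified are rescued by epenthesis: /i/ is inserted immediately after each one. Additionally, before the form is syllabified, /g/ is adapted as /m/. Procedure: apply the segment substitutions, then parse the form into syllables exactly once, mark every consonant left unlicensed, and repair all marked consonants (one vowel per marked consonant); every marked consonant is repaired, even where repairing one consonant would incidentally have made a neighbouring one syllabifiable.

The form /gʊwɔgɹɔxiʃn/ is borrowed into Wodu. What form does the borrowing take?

mʊwɔmiɹɔxiʃini

Substitution: /g/ → /m/, giving /mʊwɔmɹɔxiʃn/.
Under (C)V, the unsyllabifiable consonants are /m/, /ʃ/, /n/ (no codas are permitted; onsets are limited to one consonant).
Inserting the epenthetic vowel yields /m/ → /mi/, /ʃ/ → /ʃi/, /n/ → /ni/.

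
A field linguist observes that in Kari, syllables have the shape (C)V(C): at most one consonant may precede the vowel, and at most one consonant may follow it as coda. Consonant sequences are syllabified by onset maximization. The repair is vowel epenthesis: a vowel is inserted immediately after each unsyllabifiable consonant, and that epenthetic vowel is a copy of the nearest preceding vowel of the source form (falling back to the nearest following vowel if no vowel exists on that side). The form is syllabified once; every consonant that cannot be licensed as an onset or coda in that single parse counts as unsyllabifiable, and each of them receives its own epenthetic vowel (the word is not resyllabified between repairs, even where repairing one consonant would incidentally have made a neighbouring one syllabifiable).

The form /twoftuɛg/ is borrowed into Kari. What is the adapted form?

towoftuɛg

Under (C)V(C), the unsyllabifiable consonants are /t/ (at most one coda consonant is licensed; onsets are limited to one consonant).
Inserting the epenthetic vowel yields /t/ → /to/.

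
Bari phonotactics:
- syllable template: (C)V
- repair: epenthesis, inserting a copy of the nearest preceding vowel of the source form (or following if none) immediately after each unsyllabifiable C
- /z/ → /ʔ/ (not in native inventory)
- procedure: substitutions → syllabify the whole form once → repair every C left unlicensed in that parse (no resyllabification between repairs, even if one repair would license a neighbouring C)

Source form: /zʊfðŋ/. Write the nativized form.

Substitution: /z/ → /ʔ/, giving /ʔʊfðŋ/.
Under (C)V, the unsyllabifiable consonants are /f/, /ð/, /ŋ/ (no codas are permitted; onsets are limited to one consonant).
Each unlicensed consonant becomes the onset of a new syllable: /f/ → /fʊ/, /ð/ → /ðʊ/, /ŋ/ → /ŋʊ/.

ʔʊfʊðʊŋʊ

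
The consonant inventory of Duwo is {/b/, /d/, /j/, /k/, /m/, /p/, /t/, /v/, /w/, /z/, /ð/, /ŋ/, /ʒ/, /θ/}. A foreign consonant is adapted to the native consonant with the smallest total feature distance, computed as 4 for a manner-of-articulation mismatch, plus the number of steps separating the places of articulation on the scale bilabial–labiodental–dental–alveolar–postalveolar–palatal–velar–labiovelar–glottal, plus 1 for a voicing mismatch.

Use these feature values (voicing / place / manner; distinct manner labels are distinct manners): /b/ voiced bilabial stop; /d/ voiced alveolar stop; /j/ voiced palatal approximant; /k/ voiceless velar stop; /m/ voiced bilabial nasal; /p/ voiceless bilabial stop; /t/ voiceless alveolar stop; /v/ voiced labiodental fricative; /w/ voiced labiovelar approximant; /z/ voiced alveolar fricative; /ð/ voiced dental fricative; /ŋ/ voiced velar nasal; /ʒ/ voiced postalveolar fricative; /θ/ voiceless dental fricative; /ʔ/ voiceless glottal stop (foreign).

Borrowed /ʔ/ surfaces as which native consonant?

/k/ is closest: same manner (stop), place distance 2 (glottal→velar), same voicing; total 2. Next closest is /t/ at distance 5.

k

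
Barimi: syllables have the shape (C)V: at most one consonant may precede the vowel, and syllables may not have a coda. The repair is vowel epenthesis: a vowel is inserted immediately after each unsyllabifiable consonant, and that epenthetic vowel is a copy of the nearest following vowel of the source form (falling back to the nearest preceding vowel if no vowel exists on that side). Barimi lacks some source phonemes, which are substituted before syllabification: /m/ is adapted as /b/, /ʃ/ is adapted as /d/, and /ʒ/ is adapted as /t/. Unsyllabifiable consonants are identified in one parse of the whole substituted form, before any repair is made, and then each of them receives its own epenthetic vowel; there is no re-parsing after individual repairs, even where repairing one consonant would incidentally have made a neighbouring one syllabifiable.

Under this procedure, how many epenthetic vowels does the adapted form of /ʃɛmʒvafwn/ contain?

5

After substitution the input is /dɛbtvafwn/.
The unsyllabifiable consonants are /b/, /t/, /f/, /w/, /n/; each receives one epenthetic vowel.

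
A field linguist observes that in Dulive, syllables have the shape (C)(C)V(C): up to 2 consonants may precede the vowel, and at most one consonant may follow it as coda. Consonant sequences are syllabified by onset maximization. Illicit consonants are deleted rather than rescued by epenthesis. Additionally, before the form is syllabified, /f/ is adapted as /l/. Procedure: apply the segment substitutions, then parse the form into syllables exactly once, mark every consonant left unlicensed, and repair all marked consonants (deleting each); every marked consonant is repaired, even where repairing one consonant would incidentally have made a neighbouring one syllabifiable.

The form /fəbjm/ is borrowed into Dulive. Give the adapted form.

Substitution: /f/ → /l/, giving /ləbjm/.
Syllabifying with onset maximization leaves /j/, /m/ stranded (at most one coda consonant is licensed; onsets may contain at most 2 consonants).
Deleting the stranded consonants removes /j/, /m/.

ləb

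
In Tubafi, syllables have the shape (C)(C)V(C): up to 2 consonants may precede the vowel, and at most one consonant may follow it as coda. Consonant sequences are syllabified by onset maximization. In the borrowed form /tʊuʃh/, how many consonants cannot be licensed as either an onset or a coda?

1

Syllabifying with onset maximization leaves /h/ stranded (at most one coda consonant is licensed; onsets may contain at most 2 consonants).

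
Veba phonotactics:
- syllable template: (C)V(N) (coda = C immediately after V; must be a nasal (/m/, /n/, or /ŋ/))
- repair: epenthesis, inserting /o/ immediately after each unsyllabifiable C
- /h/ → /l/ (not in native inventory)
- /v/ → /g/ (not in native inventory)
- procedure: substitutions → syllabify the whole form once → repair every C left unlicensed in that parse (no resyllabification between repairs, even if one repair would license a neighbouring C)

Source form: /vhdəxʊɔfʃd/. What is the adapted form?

golodəxʊɔfoʃodo

Substitution: /v/ → /g/, /h/ → /l/, giving /gldəxʊɔfʃd/.
Syllabifying with onset maximization leaves /g/, /l/, /f/, /ʃ/, /d/ stranded (only a nasal (/m/, /n/, or /ŋ/) is licensed in coda position; onsets are limited to one consonant).
Inserting the epenthetic vowel yields /g/ → /go/, /l/ → /lo/, /f/ → /fo/, /ʃ/ → /ʃo/, /d/ → /do/.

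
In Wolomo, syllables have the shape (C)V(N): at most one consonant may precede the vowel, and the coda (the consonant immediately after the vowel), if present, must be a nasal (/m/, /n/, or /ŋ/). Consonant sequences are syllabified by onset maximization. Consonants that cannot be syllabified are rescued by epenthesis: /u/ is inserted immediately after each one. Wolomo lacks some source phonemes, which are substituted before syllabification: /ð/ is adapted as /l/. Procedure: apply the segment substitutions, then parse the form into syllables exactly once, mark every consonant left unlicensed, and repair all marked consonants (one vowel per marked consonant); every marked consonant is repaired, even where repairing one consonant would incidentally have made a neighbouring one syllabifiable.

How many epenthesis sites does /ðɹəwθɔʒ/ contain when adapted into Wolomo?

After substitution the input is /lɹəwθɔʒ/.
The unsyllabifiable consonants are /l/, /w/, /ʒ/; each receives one epenthetic vowel.

3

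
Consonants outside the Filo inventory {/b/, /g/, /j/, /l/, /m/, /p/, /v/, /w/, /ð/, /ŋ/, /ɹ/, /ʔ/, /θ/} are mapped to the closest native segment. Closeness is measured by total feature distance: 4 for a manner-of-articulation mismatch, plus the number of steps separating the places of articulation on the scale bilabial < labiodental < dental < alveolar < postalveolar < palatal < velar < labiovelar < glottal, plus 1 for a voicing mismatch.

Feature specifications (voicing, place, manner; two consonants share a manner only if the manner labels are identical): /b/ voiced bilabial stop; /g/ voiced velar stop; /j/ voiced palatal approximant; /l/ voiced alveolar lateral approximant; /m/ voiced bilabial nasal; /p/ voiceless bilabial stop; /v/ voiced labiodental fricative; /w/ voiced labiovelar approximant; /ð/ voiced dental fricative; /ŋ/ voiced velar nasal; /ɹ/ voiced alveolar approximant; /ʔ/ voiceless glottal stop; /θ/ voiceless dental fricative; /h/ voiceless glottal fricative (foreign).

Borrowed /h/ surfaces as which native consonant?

ʔ

/ʔ/ is closest: manner differs (fricative→stop, +4), place distance 0 (glottal→glottal), same voicing; total 4. Next closest is /w/ at distance 6.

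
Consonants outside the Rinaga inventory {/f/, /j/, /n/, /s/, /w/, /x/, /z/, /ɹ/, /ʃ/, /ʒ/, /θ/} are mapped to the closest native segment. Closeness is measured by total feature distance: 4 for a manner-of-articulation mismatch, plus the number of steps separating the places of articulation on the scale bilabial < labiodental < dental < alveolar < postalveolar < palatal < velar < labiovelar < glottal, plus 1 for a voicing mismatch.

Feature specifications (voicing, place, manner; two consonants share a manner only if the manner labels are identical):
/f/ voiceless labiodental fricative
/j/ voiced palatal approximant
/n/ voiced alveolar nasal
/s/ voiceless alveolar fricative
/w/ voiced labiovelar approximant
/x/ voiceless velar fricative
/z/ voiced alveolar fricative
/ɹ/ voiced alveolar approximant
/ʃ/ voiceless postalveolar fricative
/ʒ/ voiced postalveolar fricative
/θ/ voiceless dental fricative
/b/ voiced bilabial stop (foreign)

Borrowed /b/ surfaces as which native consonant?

/f/ is closest: manner differs (stop→fricative, +4), place distance 1 (bilabial→labiodental), voicing differs (+1); total 6. Next closest is /n/ at distance 7.

f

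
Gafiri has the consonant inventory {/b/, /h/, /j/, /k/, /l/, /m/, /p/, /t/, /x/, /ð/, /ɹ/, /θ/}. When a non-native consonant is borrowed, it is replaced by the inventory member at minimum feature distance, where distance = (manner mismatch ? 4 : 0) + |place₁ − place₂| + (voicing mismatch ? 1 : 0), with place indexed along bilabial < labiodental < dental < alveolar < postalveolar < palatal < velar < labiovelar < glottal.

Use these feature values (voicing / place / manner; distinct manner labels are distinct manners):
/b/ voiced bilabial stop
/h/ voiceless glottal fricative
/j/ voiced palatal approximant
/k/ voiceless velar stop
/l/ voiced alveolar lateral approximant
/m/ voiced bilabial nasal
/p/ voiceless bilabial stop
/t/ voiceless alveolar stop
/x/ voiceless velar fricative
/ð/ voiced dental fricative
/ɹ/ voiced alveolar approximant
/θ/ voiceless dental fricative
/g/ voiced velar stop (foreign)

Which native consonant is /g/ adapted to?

/k/ is closest: same manner (stop), place distance 0 (velar→velar), voicing differs (+1); total 1. Next closest is /t/ at distance 4.

k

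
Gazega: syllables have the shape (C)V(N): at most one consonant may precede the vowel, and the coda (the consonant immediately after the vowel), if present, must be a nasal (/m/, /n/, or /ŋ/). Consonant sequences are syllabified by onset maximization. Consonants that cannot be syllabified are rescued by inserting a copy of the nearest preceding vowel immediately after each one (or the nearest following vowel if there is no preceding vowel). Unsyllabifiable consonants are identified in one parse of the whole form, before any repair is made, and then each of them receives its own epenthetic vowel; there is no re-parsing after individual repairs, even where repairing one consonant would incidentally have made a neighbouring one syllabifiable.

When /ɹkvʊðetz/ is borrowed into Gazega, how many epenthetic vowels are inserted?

4

The unsyllabifiable consonants are /ɹ/, /k/, /t/, /z/; each receives one epenthetic vowel.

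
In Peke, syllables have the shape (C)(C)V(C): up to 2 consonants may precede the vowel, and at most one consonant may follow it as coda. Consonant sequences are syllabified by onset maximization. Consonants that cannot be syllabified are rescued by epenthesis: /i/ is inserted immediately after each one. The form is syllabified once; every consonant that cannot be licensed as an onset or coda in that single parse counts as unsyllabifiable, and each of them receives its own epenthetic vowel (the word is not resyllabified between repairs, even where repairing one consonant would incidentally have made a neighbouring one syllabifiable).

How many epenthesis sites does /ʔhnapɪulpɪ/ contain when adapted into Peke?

The unsyllabifiable consonants are /ʔ/; each receives one epenthetic vowel.

1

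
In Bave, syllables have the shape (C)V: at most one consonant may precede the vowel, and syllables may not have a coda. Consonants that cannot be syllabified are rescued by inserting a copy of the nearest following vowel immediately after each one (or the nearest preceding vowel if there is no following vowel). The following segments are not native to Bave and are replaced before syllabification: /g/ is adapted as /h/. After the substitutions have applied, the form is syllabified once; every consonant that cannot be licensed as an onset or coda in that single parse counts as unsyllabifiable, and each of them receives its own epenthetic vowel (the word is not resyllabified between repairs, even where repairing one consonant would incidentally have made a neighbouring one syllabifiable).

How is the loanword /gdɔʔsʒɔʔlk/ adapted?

Substitution: /g/ → /h/, giving /hdɔʔsʒɔʔlk/.
The consonants /h/, /ʔ/, /s/, /ʔ/, /l/, /k/ cannot be parsed into a legal (C)V syllable (no codas are permitted; onsets are limited to one consonant).
Each unlicensed consonant becomes the onset of a new syllable: /h/ → /hɔ/, /ʔ/ → /ʔɔ/, /s/ → /sɔ/, /ʔ/ → /ʔɔ/, /l/ → /lɔ/, /k/ → /kɔ/.

hɔdɔʔɔsɔʒɔʔɔlɔkɔ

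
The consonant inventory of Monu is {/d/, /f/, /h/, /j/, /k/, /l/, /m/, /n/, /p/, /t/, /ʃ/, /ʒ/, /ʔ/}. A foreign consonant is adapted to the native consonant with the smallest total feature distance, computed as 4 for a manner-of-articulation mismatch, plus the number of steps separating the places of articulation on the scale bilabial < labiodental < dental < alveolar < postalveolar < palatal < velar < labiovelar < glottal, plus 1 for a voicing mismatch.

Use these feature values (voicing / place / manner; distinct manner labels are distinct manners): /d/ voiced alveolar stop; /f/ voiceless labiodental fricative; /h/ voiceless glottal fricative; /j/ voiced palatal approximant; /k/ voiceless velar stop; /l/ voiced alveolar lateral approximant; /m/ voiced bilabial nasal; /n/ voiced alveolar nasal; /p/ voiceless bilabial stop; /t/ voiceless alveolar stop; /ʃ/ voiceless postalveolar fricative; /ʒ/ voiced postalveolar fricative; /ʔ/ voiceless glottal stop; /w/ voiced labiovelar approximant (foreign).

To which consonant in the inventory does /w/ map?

/j/ is closest: same manner (approximant), place distance 2 (labiovelar→palatal), same voicing; total 2. Next closest is /h/ at distance 6.

j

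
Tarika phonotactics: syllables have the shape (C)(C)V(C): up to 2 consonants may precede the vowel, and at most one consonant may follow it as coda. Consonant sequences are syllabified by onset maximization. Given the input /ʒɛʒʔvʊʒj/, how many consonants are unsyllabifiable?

Under (C)(C)V(C), the unsyllabifiable consonants are /j/ (at most one coda consonant is licensed; onsets may contain at most 2 consonants).

1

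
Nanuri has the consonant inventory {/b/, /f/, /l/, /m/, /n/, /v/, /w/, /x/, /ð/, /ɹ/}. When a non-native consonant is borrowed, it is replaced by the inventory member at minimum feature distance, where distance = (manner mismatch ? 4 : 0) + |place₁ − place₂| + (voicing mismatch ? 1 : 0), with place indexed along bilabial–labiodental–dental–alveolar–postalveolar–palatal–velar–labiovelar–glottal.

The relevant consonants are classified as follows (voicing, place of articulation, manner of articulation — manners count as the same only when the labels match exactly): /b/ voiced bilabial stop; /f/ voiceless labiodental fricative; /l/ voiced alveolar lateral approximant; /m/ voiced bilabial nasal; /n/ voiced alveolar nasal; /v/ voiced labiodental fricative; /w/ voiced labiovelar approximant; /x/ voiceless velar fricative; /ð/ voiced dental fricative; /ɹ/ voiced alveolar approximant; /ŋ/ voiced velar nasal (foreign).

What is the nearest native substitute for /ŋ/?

n

/n/ is closest: same manner (nasal), place distance 3 (velar→alveolar), same voicing; total 3. Next closest is /w/ at distance 5.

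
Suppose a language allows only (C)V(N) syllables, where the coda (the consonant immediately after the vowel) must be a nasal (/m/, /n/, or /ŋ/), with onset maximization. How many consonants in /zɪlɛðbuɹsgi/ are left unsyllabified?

Syllabifying with onset maximization leaves /ð/, /ɹ/, /s/ stranded (only a nasal (/m/, /n/, or /ŋ/) is licensed in coda position; onsets are limited to one consonant).

3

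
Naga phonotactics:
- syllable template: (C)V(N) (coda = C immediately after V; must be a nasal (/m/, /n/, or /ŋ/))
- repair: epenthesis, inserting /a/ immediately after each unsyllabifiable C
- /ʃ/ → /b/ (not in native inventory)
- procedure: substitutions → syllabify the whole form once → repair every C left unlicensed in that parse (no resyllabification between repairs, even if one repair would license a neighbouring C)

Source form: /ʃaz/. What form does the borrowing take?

Substitution: /ʃ/ → /b/, giving /baz/.
Under (C)V(N), the unsyllabifiable consonants are /z/ (only a nasal (/m/, /n/, or /ŋ/) is licensed in coda position; onsets are limited to one consonant).
Epenthesis after each stranded consonant: /z/ → /za/.

baza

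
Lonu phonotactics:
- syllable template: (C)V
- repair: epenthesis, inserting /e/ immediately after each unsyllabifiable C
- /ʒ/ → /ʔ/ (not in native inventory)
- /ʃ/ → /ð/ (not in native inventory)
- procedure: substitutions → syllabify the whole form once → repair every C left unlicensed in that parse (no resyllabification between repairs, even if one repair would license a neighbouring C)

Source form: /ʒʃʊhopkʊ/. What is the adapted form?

Substitution: /ʒ/ → /ʔ/, /ʃ/ → /ð/, giving /ʔðʊhopkʊ/.
The consonants /ʔ/, /p/ cannot be parsed into a legal (C)V syllable (no codas are permitted; onsets are limited to one consonant).
Epenthesis after each stranded consonant: /ʔ/ → /ʔe/, /p/ → /pe/.

ʔeðʊhopekʊ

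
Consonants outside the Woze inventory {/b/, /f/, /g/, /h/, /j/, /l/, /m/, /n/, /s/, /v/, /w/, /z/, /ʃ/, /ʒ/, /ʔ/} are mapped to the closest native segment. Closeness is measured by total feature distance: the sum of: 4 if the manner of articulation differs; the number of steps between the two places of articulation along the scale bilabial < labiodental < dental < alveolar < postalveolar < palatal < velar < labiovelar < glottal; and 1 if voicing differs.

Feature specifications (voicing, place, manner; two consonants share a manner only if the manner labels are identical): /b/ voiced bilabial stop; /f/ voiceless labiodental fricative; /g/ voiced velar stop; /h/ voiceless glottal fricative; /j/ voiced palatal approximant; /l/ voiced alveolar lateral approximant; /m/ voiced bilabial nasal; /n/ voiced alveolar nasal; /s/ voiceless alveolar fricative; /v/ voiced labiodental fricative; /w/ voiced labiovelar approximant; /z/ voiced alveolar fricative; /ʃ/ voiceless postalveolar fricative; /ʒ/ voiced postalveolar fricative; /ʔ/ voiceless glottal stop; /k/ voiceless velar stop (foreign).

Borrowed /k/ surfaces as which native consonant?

g

/g/ is closest: same manner (stop), place distance 0 (velar→velar), voicing differs (+1); total 1. Next closest is /ʔ/ at distance 2.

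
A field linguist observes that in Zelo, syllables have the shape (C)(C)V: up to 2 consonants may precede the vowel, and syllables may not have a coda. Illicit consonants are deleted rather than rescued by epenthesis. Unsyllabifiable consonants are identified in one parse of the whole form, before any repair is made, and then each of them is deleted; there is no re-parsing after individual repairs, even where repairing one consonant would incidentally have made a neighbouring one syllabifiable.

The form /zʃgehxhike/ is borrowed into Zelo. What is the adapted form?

ʃgexhike

Under (C)(C)V, the unsyllabifiable consonants are /z/, /h/ (no codas are permitted; onsets may contain at most 2 consonants).
Deletion applies to /z/, /h/.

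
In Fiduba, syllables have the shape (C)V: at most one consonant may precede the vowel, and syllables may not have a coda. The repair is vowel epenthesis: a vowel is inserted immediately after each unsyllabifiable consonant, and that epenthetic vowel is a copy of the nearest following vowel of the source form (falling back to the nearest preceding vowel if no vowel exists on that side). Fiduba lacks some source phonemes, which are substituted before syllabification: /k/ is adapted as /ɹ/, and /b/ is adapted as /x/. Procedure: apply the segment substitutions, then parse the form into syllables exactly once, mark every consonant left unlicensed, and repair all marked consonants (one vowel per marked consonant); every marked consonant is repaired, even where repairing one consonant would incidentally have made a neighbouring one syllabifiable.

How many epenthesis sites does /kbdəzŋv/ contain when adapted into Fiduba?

After substitution the input is /ɹxdəzŋv/.
The unsyllabifiable consonants are /ɹ/, /x/, /z/, /ŋ/, /v/; each receives one epenthetic vowel.

5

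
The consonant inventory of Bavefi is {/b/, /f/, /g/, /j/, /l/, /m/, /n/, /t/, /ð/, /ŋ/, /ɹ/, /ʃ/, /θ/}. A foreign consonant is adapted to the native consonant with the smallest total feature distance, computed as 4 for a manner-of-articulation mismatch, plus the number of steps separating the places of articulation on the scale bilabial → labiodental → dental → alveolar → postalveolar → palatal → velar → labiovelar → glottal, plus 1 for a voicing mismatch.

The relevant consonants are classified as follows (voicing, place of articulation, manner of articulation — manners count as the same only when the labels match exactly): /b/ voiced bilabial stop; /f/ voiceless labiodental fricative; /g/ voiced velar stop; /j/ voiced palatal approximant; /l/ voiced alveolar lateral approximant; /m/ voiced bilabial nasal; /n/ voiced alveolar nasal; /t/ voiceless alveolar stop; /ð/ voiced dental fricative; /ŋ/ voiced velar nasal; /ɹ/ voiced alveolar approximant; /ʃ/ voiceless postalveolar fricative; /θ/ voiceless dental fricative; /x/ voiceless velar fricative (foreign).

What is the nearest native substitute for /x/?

ʃ

/ʃ/ is closest: same manner (fricative), place distance 2 (velar→postalveolar), same voicing; total 2. Next closest is /θ/ at distance 4.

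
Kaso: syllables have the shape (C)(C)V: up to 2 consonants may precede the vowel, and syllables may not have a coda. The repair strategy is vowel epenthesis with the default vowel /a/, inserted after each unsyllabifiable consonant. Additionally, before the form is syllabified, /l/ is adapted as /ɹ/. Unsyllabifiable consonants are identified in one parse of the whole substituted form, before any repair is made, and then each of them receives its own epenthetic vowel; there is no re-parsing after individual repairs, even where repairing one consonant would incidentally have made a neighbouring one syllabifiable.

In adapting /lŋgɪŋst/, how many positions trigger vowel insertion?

4

After substitution the input is /ɹŋgɪŋst/.
The unsyllabifiable consonants are /ɹ/, /ŋ/, /s/, /t/; each receives one epenthetic vowel.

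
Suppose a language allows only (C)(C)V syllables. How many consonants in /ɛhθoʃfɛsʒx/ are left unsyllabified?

Under (C)(C)V, the unsyllabifiable consonants are /s/, /ʒ/, /x/ (no codas are permitted; onsets may contain at most 2 consonants).

3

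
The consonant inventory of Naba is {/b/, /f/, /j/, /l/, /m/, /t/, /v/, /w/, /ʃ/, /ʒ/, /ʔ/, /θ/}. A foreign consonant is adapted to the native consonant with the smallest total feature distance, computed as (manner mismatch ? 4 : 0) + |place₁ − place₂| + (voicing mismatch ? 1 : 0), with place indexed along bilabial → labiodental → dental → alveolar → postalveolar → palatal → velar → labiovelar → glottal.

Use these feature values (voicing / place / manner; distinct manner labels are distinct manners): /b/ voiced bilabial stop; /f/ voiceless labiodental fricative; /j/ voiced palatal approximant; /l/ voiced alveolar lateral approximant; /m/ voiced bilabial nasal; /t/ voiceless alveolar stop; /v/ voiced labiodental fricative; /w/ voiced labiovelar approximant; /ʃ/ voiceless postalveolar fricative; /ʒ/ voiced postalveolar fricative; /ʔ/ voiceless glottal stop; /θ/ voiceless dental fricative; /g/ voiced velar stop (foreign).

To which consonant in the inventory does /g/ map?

ʔ

/ʔ/ is closest: same manner (stop), place distance 2 (velar→glottal), voicing differs (+1); total 3. Next closest is /t/ at distance 4.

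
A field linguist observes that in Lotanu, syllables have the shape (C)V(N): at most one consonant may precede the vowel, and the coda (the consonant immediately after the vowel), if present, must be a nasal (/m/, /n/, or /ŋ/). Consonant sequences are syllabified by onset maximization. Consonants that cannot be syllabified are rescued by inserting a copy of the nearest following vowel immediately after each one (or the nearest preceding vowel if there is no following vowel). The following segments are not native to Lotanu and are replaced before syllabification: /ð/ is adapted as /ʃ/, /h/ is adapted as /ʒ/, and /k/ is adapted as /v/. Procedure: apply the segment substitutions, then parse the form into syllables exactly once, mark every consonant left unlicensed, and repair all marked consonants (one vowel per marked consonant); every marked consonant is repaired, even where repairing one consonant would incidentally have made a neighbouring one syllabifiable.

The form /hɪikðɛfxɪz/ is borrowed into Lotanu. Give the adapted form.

Substitution: /h/ → /ʒ/, /k/ → /v/, /ð/ → /ʃ/, giving /ʒɪivʃɛfxɪz/.
Under (C)V(N), the unsyllabifiable consonants are /v/, /f/, /z/ (only a nasal (/m/, /n/, or /ŋ/) is licensed in coda position; onsets are limited to one consonant).
Each unlicensed consonant becomes the onset of a new syllable: /v/ → /vɛ/, /f/ → /fɪ/, /z/ → /zɪ/.

ʒɪivɛʃɛfɪxɪzɪ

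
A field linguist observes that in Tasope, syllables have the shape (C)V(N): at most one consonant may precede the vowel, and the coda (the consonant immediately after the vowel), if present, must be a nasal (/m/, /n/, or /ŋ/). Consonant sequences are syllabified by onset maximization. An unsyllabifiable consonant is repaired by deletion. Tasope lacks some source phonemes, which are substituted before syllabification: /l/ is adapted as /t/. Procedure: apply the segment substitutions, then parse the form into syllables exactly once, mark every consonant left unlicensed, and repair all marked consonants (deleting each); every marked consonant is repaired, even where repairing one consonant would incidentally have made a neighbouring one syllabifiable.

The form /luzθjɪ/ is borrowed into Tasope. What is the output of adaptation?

tujɪ

Substitution: /l/ → /t/, giving /tuzθjɪ/.
Under (C)V(N), the unsyllabifiable consonants are /z/, /θ/ (only a nasal (/m/, /n/, or /ŋ/) is licensed in coda position; onsets are limited to one consonant).
Each unlicensed consonant is deleted: /z/, /θ/.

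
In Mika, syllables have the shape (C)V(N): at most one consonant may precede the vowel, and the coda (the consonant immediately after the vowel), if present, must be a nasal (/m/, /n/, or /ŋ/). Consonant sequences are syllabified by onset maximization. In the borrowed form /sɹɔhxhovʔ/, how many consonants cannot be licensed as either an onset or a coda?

Syllabifying with onset maximization leaves /s/, /h/, /x/, /v/, /ʔ/ stranded (only a nasal (/m/, /n/, or /ŋ/) is licensed in coda position; onsets are limited to one consonant).

5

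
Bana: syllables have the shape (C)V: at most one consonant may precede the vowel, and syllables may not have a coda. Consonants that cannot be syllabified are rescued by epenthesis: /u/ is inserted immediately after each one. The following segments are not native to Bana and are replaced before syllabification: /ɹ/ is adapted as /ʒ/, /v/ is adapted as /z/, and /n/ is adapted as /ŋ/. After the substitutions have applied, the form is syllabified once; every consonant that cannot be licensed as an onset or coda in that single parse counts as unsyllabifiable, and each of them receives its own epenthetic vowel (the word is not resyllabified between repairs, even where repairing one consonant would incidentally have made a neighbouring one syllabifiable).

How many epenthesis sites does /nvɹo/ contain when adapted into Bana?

2

After substitution the input is /ŋzʒo/.
The unsyllabifiable consonants are /ŋ/, /z/; each receives one epenthetic vowel.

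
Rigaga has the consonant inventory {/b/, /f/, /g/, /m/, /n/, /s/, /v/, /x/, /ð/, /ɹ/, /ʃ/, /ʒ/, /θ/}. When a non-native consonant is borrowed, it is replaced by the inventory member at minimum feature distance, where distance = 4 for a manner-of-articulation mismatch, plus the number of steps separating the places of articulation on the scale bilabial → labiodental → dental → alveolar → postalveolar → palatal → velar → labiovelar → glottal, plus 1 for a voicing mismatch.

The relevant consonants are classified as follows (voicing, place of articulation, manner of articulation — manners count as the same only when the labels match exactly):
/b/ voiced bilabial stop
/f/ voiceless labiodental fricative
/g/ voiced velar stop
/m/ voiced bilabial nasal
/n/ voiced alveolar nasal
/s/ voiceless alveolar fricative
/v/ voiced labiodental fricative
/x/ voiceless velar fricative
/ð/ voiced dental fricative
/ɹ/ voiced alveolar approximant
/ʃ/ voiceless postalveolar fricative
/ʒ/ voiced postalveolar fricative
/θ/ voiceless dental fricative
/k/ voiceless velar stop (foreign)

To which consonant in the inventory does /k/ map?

/g/ is closest: same manner (stop), place distance 0 (velar→velar), voicing differs (+1); total 1. Next closest is /x/ at distance 4.

g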